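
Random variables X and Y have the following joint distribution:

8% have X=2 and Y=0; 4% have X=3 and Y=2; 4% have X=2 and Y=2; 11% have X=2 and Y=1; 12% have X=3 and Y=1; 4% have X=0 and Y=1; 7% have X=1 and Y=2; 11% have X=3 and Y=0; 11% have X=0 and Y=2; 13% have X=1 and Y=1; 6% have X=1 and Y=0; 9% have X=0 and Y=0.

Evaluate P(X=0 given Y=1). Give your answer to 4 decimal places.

P(Y=1) = 0.04 + 0.13 + 0.11 + 0.12 = 0.40.
P(X=0 | Y=1) = 0.04/0.40 = 0.1000.

0.1000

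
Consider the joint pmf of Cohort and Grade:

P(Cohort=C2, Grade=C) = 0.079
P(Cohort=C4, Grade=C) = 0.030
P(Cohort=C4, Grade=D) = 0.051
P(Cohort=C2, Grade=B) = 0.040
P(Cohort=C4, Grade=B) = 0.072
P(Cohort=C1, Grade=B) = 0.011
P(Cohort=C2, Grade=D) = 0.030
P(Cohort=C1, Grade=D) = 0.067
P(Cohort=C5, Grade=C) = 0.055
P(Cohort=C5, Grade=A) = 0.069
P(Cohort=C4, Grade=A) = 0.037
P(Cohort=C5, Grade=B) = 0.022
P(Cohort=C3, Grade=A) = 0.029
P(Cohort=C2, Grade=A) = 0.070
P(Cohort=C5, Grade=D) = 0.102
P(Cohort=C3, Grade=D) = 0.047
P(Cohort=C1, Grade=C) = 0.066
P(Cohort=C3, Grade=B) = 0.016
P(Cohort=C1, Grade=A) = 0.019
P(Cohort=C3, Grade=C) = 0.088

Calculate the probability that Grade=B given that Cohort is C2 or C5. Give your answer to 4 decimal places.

0.1328

P(Cohort=C2) = 0.070 + 0.040 + 0.079 + 0.030 = 0.219.
P(Cohort=C5) = 0.069 + 0.022 + 0.055 + 0.102 = 0.248.
P(Cohort ∈ {C2, C5}) = 0.219 + 0.248 = 0.467; P(Grade=B, Cohort ∈ {C2, C5}) = 0.040 + 0.022 = 0.062.
P(Grade=B | Cohort ∈ {C2, C5}) = 0.062/0.467 = 0.1328.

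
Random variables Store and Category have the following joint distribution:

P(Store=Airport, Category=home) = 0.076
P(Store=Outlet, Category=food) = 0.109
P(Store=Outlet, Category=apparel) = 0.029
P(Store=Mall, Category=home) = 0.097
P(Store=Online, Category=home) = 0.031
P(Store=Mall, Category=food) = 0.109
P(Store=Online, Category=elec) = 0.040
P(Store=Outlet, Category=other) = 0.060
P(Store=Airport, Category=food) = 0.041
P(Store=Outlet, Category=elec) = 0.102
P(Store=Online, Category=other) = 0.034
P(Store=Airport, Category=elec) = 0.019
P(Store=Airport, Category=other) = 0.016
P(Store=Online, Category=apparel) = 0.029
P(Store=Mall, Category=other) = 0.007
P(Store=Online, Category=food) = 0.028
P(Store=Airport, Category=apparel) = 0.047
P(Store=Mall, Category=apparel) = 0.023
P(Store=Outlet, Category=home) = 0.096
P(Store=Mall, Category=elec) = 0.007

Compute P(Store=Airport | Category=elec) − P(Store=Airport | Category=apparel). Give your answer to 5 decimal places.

P(Category=elec) = 0.007 + 0.019 + 0.102 + 0.040 = 0.168; P(Store=Airport | Category=elec) = 0.019/0.168 = 0.113095.
P(Category=apparel) = 0.023 + 0.047 + 0.029 + 0.029 = 0.128; P(Store=Airport | Category=apparel) = 0.047/0.128 = 0.367188.
Difference = -0.25409.

-0.25409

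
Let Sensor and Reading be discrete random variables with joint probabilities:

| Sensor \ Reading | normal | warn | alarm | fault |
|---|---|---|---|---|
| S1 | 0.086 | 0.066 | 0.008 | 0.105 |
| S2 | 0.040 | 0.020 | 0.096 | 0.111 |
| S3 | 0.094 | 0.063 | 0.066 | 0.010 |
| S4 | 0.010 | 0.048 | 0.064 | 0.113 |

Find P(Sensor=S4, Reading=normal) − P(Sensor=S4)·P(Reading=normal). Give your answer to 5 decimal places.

P(Sensor=S4) = 0.010 + 0.048 + 0.064 + 0.113 = 0.235.
P(Reading=normal) = 0.086 + 0.040 + 0.094 + 0.010 = 0.230.
P(Sensor=S4, Reading=normal) − P(Sensor=S4)P(Reading=normal) = 0.010 − 0.235×0.230 = -0.04405.

-0.04405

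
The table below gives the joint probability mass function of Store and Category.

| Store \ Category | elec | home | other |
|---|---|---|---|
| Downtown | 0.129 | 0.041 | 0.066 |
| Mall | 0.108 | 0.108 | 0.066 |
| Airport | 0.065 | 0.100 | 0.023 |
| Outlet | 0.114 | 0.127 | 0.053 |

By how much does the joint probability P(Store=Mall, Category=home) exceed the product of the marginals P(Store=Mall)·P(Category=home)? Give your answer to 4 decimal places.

0.0020

P(Store=Mall) = 0.108 + 0.108 + 0.066 = 0.282.
P(Category=home) = 0.041 + 0.108 + 0.100 + 0.127 = 0.376.
P(Store=Mall, Category=home) − P(Store=Mall)P(Category=home) = 0.108 − 0.282×0.376 = 0.0020.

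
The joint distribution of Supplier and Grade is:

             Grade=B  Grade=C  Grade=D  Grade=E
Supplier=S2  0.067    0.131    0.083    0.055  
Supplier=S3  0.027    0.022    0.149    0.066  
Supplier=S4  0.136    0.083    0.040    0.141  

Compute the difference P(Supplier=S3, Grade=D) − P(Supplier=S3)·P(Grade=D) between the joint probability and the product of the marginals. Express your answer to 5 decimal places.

0.07719

P(Supplier=S3) = 0.027 + 0.022 + 0.149 + 0.066 = 0.264.
P(Grade=D) = 0.083 + 0.149 + 0.040 = 0.272.
P(Supplier=S3, Grade=D) − P(Supplier=S3)P(Grade=D) = 0.149 − 0.264×0.272 = 0.07719.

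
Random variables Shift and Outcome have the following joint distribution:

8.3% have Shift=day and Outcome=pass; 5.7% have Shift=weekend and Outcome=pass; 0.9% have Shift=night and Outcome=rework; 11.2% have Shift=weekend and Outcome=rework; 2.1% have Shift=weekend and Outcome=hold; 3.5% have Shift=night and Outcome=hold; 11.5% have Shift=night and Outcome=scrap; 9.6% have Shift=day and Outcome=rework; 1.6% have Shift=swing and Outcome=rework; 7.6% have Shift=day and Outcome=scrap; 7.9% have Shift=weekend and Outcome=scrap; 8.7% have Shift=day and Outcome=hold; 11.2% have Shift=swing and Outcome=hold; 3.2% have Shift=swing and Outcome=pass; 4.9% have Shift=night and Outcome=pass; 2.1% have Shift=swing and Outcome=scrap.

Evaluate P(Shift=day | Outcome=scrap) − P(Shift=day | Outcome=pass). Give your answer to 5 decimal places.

P(Outcome=scrap) = 0.076 + 0.021 + 0.115 + 0.079 = 0.291; P(Shift=day | Outcome=scrap) = 0.076/0.291 = 0.261168.
P(Outcome=pass) = 0.083 + 0.032 + 0.049 + 0.057 = 0.221; P(Shift=day | Outcome=pass) = 0.083/0.221 = 0.375566.
Difference = -0.11440.

-0.11440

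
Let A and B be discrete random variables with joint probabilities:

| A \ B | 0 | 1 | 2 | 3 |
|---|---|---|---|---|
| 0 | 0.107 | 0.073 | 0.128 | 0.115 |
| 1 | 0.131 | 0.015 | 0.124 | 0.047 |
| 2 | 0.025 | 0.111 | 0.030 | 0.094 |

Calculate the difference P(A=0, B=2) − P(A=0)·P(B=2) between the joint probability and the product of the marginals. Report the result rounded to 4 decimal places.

P(A=0) = 0.107 + 0.073 + 0.128 + 0.115 = 0.423.
P(B=2) = 0.128 + 0.124 + 0.030 = 0.282.
P(A=0, B=2) − P(A=0)P(B=2) = 0.128 − 0.423×0.282 = 0.0087.

0.0087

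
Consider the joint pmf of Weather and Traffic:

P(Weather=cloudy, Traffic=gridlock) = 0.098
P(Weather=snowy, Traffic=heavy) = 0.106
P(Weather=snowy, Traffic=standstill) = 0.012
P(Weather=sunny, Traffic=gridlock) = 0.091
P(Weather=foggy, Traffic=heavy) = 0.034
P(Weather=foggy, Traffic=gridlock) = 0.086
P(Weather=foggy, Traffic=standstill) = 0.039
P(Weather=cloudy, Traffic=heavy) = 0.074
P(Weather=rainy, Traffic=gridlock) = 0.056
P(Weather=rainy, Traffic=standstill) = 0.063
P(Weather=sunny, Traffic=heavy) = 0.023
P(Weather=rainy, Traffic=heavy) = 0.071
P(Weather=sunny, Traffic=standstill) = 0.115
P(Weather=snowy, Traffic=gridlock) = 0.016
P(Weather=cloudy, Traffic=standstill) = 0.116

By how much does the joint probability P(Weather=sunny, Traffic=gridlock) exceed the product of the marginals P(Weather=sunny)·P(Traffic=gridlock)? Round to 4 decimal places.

P(Weather=sunny) = 0.023 + 0.091 + 0.115 = 0.229.
P(Traffic=gridlock) = 0.091 + 0.098 + 0.056 + 0.016 + 0.086 = 0.347.
P(Weather=sunny, Traffic=gridlock) − P(Weather=sunny)P(Traffic=gridlock) = 0.091 − 0.229×0.347 = 0.0115.

0.0115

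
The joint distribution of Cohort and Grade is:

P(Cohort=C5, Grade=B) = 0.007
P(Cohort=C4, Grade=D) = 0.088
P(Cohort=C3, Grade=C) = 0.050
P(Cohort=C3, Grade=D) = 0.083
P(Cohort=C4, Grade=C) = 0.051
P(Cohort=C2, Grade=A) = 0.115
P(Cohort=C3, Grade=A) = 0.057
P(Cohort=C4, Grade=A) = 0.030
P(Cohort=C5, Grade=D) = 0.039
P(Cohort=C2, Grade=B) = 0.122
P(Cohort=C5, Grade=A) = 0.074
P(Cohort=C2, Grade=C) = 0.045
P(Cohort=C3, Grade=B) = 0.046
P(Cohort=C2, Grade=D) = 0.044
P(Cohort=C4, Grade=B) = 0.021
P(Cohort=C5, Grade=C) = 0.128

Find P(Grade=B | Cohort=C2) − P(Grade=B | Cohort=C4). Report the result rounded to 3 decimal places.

P(Cohort=C2) = 0.115 + 0.122 + 0.045 + 0.044 = 0.326; P(Grade=B | Cohort=C2) = 0.122/0.326 = 0.3742.
P(Cohort=C4) = 0.030 + 0.021 + 0.051 + 0.088 = 0.190; P(Grade=B | Cohort=C4) = 0.021/0.190 = 0.1105.
Difference = 0.264.

0.264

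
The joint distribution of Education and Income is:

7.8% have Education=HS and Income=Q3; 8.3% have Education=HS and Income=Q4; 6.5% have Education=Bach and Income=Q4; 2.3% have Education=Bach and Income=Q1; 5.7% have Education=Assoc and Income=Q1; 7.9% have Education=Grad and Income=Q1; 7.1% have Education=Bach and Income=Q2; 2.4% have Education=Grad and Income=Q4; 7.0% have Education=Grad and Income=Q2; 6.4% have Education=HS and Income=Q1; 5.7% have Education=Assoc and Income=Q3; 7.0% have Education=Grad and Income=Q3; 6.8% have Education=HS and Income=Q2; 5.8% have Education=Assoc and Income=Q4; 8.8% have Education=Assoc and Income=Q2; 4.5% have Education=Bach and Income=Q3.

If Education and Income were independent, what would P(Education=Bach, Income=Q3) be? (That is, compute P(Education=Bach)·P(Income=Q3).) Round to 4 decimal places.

0.0510

P(Education=Bach) = 0.023 + 0.071 + 0.045 + 0.065 = 0.204.
P(Income=Q3) = 0.078 + 0.057 + 0.045 + 0.070 = 0.250.
Product: 0.204 × 0.250 = 0.0510.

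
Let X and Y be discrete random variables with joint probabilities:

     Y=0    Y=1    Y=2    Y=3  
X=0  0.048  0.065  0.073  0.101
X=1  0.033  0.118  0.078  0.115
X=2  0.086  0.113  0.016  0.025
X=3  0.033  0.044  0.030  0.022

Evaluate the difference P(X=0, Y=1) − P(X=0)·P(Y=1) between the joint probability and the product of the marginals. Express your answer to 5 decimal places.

P(X=0) = 0.048 + 0.065 + 0.073 + 0.101 = 0.287.
P(Y=1) = 0.065 + 0.118 + 0.113 + 0.044 = 0.340.
P(X=0, Y=1) − P(X=0)P(Y=1) = 0.065 − 0.287×0.340 = -0.03258.

-0.03258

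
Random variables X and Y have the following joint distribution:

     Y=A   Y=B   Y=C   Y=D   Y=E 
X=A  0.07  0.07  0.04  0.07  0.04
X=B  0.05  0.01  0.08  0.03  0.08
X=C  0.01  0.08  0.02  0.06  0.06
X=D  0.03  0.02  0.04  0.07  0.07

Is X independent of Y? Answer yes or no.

no

P(X=C) = 0.23 and P(Y=B) = 0.18, so their product is 0.0414, but P(X=C, Y=B) = 0.08. Since these differ, X and Y are not independent.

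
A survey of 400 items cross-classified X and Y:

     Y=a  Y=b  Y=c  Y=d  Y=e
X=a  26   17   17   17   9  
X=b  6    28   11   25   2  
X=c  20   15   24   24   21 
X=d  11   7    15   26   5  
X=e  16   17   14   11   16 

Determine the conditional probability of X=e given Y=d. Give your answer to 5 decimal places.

0.10680

Total with Y=d: 17 + 25 + 24 + 26 + 11 = 103.
P(X=e | Y=d) = 11/103 = 0.10680.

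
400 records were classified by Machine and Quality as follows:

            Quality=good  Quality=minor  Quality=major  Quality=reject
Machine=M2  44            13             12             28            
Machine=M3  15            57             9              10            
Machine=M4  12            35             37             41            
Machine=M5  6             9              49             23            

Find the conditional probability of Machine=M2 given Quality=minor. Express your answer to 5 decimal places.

0.11404

Total with Quality=minor: 13 + 57 + 35 + 9 = 114.
P(Machine=M2 | Quality=minor) = 13/114 = 0.11404.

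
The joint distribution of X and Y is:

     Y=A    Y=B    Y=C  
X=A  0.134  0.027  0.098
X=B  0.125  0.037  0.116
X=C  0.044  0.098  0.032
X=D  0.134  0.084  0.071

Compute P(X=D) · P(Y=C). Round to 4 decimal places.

P(X=D) = 0.134 + 0.084 + 0.071 = 0.289.
P(Y=C) = 0.098 + 0.116 + 0.032 + 0.071 = 0.317.
Product: 0.289 × 0.317 = 0.0916.

0.0916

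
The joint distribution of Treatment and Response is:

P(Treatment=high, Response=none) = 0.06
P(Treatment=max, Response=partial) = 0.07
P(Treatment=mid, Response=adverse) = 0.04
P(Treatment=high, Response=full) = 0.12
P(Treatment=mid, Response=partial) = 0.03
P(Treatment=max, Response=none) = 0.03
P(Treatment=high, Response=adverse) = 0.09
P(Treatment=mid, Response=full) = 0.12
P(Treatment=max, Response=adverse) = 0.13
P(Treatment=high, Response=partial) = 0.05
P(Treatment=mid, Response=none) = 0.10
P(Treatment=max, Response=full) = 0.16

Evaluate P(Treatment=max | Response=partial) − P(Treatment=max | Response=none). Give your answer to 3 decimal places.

0.309

P(Response=partial) = 0.03 + 0.05 + 0.07 = 0.15; P(Treatment=max | Response=partial) = 0.07/0.15 = 0.4667.
P(Response=none) = 0.10 + 0.06 + 0.03 = 0.19; P(Treatment=max | Response=none) = 0.03/0.19 = 0.1579.
Difference = 0.309.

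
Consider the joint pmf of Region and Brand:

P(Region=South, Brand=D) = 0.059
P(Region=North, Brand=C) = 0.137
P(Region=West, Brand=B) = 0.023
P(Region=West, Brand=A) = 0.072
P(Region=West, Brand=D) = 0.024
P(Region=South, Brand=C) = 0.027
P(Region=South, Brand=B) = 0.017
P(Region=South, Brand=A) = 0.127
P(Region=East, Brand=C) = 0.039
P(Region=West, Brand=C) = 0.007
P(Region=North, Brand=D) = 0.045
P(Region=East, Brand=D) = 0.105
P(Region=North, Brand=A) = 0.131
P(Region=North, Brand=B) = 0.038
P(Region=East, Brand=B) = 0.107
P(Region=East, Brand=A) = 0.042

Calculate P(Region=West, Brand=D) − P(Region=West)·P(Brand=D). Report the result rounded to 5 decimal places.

P(Region=West) = 0.072 + 0.023 + 0.007 + 0.024 = 0.126.
P(Brand=D) = 0.045 + 0.059 + 0.105 + 0.024 = 0.233.
P(Region=West, Brand=D) − P(Region=West)P(Brand=D) = 0.024 − 0.126×0.233 = -0.00536.

-0.00536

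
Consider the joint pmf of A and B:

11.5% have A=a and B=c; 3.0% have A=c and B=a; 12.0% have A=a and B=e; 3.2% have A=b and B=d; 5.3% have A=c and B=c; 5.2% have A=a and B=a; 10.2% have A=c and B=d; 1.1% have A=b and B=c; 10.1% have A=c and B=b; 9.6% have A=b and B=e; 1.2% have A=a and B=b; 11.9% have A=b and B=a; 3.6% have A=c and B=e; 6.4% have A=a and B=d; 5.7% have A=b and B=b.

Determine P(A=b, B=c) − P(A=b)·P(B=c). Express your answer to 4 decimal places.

-0.0454

P(A=b) = 0.119 + 0.057 + 0.011 + 0.032 + 0.096 = 0.315.
P(B=c) = 0.115 + 0.011 + 0.053 = 0.179.
P(A=b, B=c) − P(A=b)P(B=c) = 0.011 − 0.315×0.179 = -0.0454.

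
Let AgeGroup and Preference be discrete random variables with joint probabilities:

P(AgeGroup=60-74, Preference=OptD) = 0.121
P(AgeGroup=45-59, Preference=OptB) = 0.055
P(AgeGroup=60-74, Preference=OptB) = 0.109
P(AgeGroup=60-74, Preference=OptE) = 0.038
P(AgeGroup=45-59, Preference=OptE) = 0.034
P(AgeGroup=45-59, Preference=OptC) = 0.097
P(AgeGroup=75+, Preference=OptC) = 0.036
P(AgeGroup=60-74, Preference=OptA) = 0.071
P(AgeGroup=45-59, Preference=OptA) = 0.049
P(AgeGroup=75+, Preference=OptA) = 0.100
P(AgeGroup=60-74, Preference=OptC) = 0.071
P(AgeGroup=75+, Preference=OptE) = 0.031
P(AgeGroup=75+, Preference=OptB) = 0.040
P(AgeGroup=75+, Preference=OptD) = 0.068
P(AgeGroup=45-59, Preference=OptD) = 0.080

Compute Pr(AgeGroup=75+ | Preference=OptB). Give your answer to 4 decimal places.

0.1961

P(Preference=OptB) = 0.055 + 0.109 + 0.040 = 0.204.
P(AgeGroup=75+ | Preference=OptB) = 0.040/0.204 = 0.1961.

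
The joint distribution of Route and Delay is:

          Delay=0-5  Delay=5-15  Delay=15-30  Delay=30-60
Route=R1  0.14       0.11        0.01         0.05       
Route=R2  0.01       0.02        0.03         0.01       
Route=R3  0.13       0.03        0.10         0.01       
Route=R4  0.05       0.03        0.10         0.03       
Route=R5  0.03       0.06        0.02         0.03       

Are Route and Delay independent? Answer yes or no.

no

P(Route=R1) = 0.31 and P(Delay=15-30) = 0.26, so their product is 0.0806, but P(Route=R1, Delay=15-30) = 0.01. Since these differ, Route and Delay are not independent.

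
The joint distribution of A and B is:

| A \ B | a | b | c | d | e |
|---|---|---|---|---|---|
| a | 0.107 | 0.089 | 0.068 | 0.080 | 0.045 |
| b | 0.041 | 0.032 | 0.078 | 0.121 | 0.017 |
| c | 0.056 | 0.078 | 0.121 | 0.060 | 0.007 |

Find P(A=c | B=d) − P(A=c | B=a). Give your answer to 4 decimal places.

-0.0446

P(B=d) = 0.080 + 0.121 + 0.060 = 0.261; P(A=c | B=d) = 0.060/0.261 = 0.22989.
P(B=a) = 0.107 + 0.041 + 0.056 = 0.204; P(A=c | B=a) = 0.056/0.204 = 0.27451.
Difference = -0.0446.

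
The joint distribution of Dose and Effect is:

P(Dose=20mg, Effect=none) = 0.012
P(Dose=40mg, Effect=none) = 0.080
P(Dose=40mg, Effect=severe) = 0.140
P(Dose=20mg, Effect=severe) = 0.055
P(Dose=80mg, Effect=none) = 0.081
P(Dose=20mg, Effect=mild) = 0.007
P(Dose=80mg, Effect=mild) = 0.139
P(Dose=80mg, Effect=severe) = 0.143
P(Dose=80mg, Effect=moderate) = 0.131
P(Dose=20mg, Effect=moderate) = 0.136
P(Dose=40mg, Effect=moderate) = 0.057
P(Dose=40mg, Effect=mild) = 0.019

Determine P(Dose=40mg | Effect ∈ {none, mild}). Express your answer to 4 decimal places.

P(Effect=none) = 0.012 + 0.080 + 0.081 = 0.173.
P(Effect=mild) = 0.007 + 0.019 + 0.139 = 0.165.
P(Effect ∈ {none, mild}) = 0.173 + 0.165 = 0.338; P(Dose=40mg, Effect ∈ {none, mild}) = 0.080 + 0.019 = 0.099.
P(Dose=40mg | Effect ∈ {none, mild}) = 0.099/0.338 = 0.2929.

0.2929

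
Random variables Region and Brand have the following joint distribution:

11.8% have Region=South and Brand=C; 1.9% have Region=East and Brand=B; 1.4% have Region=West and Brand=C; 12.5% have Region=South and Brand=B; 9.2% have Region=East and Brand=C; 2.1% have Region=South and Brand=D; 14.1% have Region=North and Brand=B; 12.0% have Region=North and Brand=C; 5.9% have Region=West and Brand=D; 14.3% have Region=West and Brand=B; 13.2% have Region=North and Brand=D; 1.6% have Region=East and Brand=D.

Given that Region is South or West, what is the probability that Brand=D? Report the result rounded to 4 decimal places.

P(Region=South) = 0.125 + 0.118 + 0.021 = 0.264.
P(Region=West) = 0.143 + 0.014 + 0.059 = 0.216.
P(Region ∈ {South, West}) = 0.264 + 0.216 = 0.480; P(Brand=D, Region ∈ {South, West}) = 0.021 + 0.059 = 0.080.
P(Brand=D | Region ∈ {South, West}) = 0.080/0.480 = 0.1667.

0.1667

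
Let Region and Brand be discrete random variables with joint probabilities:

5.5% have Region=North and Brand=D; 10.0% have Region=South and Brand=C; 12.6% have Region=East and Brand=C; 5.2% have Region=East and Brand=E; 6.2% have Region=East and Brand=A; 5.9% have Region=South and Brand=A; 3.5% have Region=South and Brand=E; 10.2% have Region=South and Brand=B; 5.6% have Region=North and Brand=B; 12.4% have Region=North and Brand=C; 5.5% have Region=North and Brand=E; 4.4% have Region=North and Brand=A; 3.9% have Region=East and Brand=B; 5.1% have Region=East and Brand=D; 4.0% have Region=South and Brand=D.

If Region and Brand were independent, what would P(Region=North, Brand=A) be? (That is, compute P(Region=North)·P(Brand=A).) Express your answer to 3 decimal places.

P(Region=North) = 0.044 + 0.056 + 0.124 + 0.055 + 0.055 = 0.334.
P(Brand=A) = 0.044 + 0.059 + 0.062 = 0.165.
Product: 0.334 × 0.165 = 0.055.

0.055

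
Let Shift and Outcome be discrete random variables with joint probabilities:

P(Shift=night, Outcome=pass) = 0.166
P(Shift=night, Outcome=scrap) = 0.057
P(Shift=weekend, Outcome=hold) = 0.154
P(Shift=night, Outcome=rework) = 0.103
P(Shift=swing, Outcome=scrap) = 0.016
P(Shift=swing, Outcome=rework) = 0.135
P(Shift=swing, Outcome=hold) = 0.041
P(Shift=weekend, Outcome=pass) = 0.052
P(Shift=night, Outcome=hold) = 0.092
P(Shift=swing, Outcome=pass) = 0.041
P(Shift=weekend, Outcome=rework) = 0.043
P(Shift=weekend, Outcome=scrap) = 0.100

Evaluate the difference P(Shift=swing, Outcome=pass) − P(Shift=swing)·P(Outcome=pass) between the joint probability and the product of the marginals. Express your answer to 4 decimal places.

P(Shift=swing) = 0.041 + 0.135 + 0.016 + 0.041 = 0.233.
P(Outcome=pass) = 0.041 + 0.166 + 0.052 = 0.259.
P(Shift=swing, Outcome=pass) − P(Shift=swing)P(Outcome=pass) = 0.041 − 0.233×0.259 = -0.0193.

-0.0193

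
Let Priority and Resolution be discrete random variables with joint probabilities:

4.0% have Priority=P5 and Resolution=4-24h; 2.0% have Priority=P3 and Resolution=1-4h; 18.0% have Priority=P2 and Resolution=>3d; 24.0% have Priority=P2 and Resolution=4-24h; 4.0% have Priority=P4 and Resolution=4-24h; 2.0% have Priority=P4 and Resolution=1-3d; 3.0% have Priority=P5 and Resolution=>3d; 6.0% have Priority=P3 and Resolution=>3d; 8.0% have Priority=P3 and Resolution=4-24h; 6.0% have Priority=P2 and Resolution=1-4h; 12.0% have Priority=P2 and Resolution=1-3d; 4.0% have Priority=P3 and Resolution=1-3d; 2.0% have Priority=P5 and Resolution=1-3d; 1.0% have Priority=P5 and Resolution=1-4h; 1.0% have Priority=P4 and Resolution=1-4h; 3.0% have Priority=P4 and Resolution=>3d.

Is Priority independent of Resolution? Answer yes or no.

yes

Every cell satisfies P(Priority,Resolution) = P(Priority)·P(Resolution). For instance P(Priority=P2) = 0.600, P(Resolution=4-24h) = 0.400, and 0.600×0.400 = 0.240 matches the joint entry. So Priority and Resolution are independent.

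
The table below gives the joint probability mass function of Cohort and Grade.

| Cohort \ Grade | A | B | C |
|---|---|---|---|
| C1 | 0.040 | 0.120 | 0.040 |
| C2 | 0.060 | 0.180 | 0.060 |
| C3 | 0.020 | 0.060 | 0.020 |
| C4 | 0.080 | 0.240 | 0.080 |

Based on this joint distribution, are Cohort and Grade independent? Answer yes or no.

Every cell satisfies P(Cohort,Grade) = P(Cohort)·P(Grade). For instance P(Cohort=C3) = 0.100, P(Grade=B) = 0.600, and 0.100×0.600 = 0.060 matches the joint entry. So Cohort and Grade are independent.

yes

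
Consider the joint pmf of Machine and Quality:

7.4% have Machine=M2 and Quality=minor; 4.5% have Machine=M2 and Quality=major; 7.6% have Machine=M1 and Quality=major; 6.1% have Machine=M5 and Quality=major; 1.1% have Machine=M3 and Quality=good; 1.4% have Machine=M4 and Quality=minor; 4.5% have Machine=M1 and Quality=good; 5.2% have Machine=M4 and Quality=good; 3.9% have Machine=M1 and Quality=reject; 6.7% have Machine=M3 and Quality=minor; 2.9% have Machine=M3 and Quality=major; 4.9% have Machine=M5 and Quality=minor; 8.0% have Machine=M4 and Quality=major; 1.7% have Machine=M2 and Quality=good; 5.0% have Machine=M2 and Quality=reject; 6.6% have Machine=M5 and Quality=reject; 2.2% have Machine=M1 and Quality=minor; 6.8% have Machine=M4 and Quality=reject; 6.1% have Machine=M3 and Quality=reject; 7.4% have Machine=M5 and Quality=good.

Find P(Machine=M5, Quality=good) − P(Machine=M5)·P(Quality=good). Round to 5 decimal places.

0.02425

P(Machine=M5) = 0.074 + 0.049 + 0.061 + 0.066 = 0.250.
P(Quality=good) = 0.045 + 0.017 + 0.011 + 0.052 + 0.074 = 0.199.
P(Machine=M5, Quality=good) − P(Machine=M5)P(Quality=good) = 0.074 − 0.250×0.199 = 0.02425.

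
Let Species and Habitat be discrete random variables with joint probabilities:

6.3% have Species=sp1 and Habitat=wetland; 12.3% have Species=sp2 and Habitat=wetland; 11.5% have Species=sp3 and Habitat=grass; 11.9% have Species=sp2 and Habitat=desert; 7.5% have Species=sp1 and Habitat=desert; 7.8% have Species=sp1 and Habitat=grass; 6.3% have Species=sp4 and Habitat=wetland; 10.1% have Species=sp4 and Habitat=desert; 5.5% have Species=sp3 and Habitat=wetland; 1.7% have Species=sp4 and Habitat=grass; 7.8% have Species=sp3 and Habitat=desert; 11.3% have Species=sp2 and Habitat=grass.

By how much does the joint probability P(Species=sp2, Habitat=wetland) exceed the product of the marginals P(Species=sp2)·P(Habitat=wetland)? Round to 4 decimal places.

P(Species=sp2) = 0.113 + 0.123 + 0.119 = 0.355.
P(Habitat=wetland) = 0.063 + 0.123 + 0.055 + 0.063 = 0.304.
P(Species=sp2, Habitat=wetland) − P(Species=sp2)P(Habitat=wetland) = 0.123 − 0.355×0.304 = 0.0151.

0.0151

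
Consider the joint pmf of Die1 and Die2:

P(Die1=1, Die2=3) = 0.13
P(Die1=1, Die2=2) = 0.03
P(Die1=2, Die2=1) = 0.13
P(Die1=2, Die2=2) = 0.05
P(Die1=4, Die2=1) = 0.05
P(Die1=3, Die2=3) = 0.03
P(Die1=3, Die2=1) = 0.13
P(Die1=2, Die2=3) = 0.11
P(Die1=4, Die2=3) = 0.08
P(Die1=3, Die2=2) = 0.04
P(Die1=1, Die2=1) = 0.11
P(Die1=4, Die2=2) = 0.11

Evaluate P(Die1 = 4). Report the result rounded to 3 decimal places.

0.240

P(Die1=4) = 0.05 + 0.11 + 0.08 = 0.24.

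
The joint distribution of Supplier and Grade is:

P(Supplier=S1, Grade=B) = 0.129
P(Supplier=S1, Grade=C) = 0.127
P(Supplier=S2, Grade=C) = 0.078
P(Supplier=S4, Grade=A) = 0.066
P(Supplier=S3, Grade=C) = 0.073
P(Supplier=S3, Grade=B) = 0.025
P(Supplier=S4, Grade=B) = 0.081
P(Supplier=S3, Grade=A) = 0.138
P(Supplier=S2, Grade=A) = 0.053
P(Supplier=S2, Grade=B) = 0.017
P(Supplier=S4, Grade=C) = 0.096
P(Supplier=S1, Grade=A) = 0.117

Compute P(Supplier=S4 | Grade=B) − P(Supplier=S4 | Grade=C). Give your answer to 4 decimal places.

0.0647

P(Grade=B) = 0.129 + 0.017 + 0.025 + 0.081 = 0.252; P(Supplier=S4 | Grade=B) = 0.081/0.252 = 0.32143.
P(Grade=C) = 0.127 + 0.078 + 0.073 + 0.096 = 0.374; P(Supplier=S4 | Grade=C) = 0.096/0.374 = 0.25668.
Difference = 0.0647.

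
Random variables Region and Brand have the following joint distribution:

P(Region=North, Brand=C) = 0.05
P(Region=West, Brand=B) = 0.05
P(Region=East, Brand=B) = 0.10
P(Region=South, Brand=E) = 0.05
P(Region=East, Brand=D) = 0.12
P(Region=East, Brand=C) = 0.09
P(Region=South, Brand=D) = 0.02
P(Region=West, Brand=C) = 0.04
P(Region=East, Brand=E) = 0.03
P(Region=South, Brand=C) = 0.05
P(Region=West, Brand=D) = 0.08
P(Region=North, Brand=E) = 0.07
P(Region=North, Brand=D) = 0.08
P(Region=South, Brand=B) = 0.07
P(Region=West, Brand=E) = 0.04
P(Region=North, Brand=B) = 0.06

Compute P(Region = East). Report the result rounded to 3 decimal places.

0.340

P(Region=East) = 0.10 + 0.09 + 0.12 + 0.03 = 0.34.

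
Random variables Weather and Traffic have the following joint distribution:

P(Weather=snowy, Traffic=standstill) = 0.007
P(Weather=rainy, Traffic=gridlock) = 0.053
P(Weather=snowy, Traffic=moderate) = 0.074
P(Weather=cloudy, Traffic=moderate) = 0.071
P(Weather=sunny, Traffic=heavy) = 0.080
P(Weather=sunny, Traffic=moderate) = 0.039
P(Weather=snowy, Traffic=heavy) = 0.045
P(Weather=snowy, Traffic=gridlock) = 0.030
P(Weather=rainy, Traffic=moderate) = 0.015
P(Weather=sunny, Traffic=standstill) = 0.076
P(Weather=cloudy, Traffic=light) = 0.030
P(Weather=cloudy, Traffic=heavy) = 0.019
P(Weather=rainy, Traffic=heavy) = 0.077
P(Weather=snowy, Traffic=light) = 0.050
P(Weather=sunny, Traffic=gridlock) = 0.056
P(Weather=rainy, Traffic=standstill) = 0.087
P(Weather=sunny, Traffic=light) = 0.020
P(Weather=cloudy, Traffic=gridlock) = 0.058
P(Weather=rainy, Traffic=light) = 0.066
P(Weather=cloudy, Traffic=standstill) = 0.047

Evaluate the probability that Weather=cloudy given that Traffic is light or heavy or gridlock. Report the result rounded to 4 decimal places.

0.1832

P(Traffic=light) = 0.020 + 0.030 + 0.066 + 0.050 = 0.166.
P(Traffic=heavy) = 0.080 + 0.019 + 0.077 + 0.045 = 0.221.
P(Traffic=gridlock) = 0.056 + 0.058 + 0.053 + 0.030 = 0.197.
P(Traffic ∈ {light, heavy, gridlock}) = 0.166 + 0.221 + 0.197 = 0.584; P(Weather=cloudy, Traffic ∈ {light, heavy, gridlock}) = 0.030 + 0.019 + 0.058 = 0.107.
P(Weather=cloudy | Traffic ∈ {light, heavy, gridlock}) = 0.107/0.584 = 0.1832.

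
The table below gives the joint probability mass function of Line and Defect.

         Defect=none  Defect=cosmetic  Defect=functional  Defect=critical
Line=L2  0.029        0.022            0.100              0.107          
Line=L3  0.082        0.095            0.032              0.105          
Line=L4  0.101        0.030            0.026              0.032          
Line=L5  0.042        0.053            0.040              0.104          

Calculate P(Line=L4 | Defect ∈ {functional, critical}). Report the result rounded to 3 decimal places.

0.106

P(Defect=functional) = 0.100 + 0.032 + 0.026 + 0.040 = 0.198.
P(Defect=critical) = 0.107 + 0.105 + 0.032 + 0.104 = 0.348.
P(Defect ∈ {functional, critical}) = 0.198 + 0.348 = 0.546; P(Line=L4, Defect ∈ {functional, critical}) = 0.026 + 0.032 = 0.058.
P(Line=L4 | Defect ∈ {functional, critical}) = 0.058/0.546 = 0.106.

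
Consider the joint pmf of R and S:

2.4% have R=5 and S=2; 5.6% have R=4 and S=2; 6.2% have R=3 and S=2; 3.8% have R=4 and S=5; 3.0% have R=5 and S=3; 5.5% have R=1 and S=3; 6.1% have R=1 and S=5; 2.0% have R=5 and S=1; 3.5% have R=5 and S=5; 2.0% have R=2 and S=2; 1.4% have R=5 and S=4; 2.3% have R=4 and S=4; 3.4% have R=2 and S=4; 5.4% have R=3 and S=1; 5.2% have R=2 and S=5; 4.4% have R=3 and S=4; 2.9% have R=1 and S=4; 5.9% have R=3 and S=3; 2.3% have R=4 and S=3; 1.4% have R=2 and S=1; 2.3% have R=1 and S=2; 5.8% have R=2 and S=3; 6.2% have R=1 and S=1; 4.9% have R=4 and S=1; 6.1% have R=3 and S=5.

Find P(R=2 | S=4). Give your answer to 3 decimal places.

P(S=4) = 0.029 + 0.034 + 0.044 + 0.023 + 0.014 = 0.144.
P(R=2 | S=4) = 0.034/0.144 = 0.236.

0.236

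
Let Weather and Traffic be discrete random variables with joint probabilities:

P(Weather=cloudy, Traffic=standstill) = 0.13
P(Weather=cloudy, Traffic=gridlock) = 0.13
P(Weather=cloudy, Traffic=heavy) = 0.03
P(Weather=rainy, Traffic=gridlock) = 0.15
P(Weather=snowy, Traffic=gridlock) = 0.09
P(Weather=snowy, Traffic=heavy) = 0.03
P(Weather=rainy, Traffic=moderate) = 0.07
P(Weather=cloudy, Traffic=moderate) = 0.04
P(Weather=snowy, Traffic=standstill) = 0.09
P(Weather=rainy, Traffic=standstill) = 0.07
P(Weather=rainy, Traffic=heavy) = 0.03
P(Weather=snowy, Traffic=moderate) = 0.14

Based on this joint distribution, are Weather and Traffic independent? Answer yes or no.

no

P(Weather=snowy) = 0.35 and P(Traffic=moderate) = 0.25, so their product is 0.0875, but P(Weather=snowy, Traffic=moderate) = 0.14. Since these differ, Weather and Traffic are not independent.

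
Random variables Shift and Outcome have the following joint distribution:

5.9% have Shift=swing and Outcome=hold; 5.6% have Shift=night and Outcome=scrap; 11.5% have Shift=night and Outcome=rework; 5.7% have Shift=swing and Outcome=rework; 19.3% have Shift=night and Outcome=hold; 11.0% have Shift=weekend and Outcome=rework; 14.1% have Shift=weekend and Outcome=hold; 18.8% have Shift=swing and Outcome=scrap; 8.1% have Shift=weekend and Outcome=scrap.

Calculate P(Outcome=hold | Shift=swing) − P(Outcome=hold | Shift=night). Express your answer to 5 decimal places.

-0.33614

P(Shift=swing) = 0.057 + 0.188 + 0.059 = 0.304; P(Outcome=hold | Shift=swing) = 0.059/0.304 = 0.194079.
P(Shift=night) = 0.115 + 0.056 + 0.193 = 0.364; P(Outcome=hold | Shift=night) = 0.193/0.364 = 0.530220.
Difference = -0.33614.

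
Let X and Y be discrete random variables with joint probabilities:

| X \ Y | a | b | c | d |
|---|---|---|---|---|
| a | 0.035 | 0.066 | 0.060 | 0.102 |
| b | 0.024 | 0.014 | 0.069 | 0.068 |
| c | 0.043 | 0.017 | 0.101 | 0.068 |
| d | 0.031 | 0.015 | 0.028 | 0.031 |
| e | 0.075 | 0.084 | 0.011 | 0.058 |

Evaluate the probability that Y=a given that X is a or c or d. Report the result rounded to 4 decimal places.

0.1826

P(X=a) = 0.035 + 0.066 + 0.060 + 0.102 = 0.263.
P(X=c) = 0.043 + 0.017 + 0.101 + 0.068 = 0.229.
P(X=d) = 0.031 + 0.015 + 0.028 + 0.031 = 0.105.
P(X ∈ {a, c, d}) = 0.263 + 0.229 + 0.105 = 0.597; P(Y=a, X ∈ {a, c, d}) = 0.035 + 0.043 + 0.031 = 0.109.
P(Y=a | X ∈ {a, c, d}) = 0.109/0.597 = 0.1826.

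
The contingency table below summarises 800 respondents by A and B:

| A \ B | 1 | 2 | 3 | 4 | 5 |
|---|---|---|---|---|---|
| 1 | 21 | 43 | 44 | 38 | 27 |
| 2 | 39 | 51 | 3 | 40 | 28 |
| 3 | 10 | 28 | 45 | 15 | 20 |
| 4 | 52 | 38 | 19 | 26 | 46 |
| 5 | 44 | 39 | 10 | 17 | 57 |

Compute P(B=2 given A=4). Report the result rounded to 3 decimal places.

0.210

Total with A=4: 52 + 38 + 19 + 26 + 46 = 181.
P(B=2 | A=4) = 38/181 = 0.210.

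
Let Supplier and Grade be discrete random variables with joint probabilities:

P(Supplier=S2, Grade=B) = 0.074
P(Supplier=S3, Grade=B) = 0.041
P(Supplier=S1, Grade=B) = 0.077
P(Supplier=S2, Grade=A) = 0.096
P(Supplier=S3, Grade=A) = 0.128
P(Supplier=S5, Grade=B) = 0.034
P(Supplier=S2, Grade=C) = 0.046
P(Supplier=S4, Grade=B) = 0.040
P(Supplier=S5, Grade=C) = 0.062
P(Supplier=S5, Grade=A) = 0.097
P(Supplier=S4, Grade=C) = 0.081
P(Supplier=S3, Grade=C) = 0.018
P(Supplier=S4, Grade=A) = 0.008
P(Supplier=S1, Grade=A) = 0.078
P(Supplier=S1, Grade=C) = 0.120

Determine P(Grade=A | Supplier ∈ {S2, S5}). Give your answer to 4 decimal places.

0.4719

P(Supplier=S2) = 0.096 + 0.074 + 0.046 = 0.216.
P(Supplier=S5) = 0.097 + 0.034 + 0.062 = 0.193.
P(Supplier ∈ {S2, S5}) = 0.216 + 0.193 = 0.409; P(Grade=A, Supplier ∈ {S2, S5}) = 0.096 + 0.097 = 0.193.
P(Grade=A | Supplier ∈ {S2, S5}) = 0.193/0.409 = 0.4719.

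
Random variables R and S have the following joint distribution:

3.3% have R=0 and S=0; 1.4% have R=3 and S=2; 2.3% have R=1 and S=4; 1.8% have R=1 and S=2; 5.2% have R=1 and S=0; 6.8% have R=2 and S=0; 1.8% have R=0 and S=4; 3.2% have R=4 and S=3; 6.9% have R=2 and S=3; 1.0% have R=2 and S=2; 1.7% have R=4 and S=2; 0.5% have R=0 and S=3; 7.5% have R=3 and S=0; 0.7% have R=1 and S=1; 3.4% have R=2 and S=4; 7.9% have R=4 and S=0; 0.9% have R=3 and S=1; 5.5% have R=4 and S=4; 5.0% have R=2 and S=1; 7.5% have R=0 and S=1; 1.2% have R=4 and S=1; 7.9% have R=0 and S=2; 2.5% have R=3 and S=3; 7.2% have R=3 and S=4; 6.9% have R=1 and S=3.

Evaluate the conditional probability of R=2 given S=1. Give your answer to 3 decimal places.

0.327

P(S=1) = 0.075 + 0.007 + 0.050 + 0.009 + 0.012 = 0.153.
P(R=2 | S=1) = 0.050/0.153 = 0.327.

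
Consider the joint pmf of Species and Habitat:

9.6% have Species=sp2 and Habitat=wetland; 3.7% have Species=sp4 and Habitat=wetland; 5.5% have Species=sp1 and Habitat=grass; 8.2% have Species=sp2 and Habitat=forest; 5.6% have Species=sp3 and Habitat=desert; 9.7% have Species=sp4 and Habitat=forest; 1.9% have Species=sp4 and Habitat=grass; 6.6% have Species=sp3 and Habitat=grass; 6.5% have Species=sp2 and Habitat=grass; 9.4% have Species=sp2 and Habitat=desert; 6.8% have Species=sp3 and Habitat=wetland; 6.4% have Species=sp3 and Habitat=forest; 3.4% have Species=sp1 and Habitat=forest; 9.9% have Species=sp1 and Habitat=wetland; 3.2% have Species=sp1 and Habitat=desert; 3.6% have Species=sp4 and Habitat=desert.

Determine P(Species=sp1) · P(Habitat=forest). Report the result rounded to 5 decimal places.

P(Species=sp1) = 0.034 + 0.055 + 0.099 + 0.032 = 0.220.
P(Habitat=forest) = 0.034 + 0.082 + 0.064 + 0.097 = 0.277.
Product: 0.220 × 0.277 = 0.06094.

0.06094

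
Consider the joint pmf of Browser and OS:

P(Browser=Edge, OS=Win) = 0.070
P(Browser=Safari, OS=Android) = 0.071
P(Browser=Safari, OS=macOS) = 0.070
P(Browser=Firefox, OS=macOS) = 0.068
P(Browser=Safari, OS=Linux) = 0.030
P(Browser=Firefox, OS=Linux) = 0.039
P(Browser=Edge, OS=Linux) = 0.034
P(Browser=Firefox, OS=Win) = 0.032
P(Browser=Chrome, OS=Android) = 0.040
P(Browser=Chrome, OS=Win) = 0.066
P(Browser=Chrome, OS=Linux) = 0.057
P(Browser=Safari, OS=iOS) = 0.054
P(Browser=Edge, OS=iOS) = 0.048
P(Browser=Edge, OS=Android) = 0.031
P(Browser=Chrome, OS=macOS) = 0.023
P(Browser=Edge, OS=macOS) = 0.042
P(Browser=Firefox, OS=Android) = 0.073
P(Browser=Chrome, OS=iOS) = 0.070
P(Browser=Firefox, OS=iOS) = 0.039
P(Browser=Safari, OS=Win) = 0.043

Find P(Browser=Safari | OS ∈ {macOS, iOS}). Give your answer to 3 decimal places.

P(OS=macOS) = 0.023 + 0.068 + 0.070 + 0.042 = 0.203.
P(OS=iOS) = 0.070 + 0.039 + 0.054 + 0.048 = 0.211.
P(OS ∈ {macOS, iOS}) = 0.203 + 0.211 = 0.414; P(Browser=Safari, OS ∈ {macOS, iOS}) = 0.070 + 0.054 = 0.124.
P(Browser=Safari | OS ∈ {macOS, iOS}) = 0.124/0.414 = 0.300.

0.300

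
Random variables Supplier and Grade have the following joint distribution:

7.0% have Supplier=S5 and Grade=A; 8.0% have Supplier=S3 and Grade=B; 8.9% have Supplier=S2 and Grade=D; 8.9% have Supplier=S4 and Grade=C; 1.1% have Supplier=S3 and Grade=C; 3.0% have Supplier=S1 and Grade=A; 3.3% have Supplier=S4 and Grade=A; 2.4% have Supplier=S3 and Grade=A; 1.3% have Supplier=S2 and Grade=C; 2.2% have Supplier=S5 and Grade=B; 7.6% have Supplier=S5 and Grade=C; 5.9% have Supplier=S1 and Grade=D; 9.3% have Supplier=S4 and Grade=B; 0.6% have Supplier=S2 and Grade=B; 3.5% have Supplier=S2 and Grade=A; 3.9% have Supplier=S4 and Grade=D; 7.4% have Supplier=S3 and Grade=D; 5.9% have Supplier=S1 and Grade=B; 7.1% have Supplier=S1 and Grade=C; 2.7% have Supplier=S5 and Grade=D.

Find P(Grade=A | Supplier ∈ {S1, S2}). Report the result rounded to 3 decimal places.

0.180

P(Supplier=S1) = 0.030 + 0.059 + 0.071 + 0.059 = 0.219.
P(Supplier=S2) = 0.035 + 0.006 + 0.013 + 0.089 = 0.143.
P(Supplier ∈ {S1, S2}) = 0.219 + 0.143 = 0.362; P(Grade=A, Supplier ∈ {S1, S2}) = 0.030 + 0.035 = 0.065.
P(Grade=A | Supplier ∈ {S1, S2}) = 0.065/0.362 = 0.180.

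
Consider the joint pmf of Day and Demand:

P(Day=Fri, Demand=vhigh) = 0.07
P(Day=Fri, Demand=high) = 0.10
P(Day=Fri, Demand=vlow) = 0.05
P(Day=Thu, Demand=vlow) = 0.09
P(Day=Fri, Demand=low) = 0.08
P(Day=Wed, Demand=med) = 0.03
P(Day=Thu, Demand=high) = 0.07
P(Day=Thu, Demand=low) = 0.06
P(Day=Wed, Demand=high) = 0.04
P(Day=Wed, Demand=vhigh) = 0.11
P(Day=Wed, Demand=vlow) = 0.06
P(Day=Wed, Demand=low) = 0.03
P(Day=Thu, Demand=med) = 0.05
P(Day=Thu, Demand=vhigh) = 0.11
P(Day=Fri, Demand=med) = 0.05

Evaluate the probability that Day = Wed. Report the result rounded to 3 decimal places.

0.270

P(Day=Wed) = 0.06 + 0.03 + 0.03 + 0.04 + 0.11 = 0.27.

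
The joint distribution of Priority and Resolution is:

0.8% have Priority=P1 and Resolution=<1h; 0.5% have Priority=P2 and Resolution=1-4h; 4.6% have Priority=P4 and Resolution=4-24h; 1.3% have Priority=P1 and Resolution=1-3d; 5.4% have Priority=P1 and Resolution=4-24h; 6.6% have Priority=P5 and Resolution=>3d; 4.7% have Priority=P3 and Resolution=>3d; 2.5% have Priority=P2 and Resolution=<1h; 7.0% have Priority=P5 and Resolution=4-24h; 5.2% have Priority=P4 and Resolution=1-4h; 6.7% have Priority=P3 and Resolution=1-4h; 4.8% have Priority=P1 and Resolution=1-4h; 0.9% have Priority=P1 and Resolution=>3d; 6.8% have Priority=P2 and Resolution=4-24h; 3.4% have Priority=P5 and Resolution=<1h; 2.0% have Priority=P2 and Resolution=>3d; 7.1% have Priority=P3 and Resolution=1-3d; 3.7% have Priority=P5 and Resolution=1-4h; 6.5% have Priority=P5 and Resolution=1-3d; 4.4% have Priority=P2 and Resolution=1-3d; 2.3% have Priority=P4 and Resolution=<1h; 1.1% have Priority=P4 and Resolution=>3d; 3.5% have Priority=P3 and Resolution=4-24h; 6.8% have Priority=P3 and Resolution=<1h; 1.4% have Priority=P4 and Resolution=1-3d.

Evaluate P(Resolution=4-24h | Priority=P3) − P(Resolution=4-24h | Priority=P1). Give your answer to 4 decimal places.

-0.2876

P(Priority=P3) = 0.068 + 0.067 + 0.035 + 0.071 + 0.047 = 0.288; P(Resolution=4-24h | Priority=P3) = 0.035/0.288 = 0.12153.
P(Priority=P1) = 0.008 + 0.048 + 0.054 + 0.013 + 0.009 = 0.132; P(Resolution=4-24h | Priority=P1) = 0.054/0.132 = 0.40909.
Difference = -0.2876.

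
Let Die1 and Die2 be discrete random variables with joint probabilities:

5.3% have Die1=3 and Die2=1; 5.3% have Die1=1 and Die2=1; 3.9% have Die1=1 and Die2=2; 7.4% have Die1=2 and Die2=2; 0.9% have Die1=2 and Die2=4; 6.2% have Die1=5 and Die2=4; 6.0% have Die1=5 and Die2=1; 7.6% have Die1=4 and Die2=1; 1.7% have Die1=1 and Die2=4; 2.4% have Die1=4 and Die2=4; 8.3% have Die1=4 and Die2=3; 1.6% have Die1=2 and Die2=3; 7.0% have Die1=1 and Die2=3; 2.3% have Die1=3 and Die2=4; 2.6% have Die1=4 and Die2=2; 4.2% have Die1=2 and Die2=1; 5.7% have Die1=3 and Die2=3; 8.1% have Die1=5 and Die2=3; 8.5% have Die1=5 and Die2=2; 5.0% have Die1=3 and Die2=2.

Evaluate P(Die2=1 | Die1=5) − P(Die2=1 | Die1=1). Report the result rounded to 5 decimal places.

P(Die1=5) = 0.060 + 0.085 + 0.081 + 0.062 = 0.288; P(Die2=1 | Die1=5) = 0.060/0.288 = 0.208333.
P(Die1=1) = 0.053 + 0.039 + 0.070 + 0.017 = 0.179; P(Die2=1 | Die1=1) = 0.053/0.179 = 0.296089.
Difference = -0.08776.

-0.08776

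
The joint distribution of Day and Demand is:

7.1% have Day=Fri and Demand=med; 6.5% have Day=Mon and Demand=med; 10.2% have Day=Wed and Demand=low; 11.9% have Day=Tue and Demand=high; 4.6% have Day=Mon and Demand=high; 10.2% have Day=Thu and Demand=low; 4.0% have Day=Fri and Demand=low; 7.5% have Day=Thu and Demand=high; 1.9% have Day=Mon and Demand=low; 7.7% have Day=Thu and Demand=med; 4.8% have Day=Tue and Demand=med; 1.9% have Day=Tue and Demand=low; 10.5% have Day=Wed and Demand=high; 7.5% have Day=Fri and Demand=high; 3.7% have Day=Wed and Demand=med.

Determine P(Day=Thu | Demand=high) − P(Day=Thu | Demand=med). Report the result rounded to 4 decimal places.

-0.0798

P(Demand=high) = 0.046 + 0.119 + 0.105 + 0.075 + 0.075 = 0.420; P(Day=Thu | Demand=high) = 0.075/0.420 = 0.17857.
P(Demand=med) = 0.065 + 0.048 + 0.037 + 0.077 + 0.071 = 0.298; P(Day=Thu | Demand=med) = 0.077/0.298 = 0.25839.
Difference = -0.0798.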